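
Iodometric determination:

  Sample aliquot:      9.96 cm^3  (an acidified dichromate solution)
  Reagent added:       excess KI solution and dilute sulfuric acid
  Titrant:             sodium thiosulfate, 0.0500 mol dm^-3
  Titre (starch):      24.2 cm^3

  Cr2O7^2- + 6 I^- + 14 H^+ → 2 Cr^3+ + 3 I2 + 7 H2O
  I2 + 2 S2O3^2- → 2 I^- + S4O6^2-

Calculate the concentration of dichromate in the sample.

0.0202 mol/L

n(S2O3^2-) = 0.0242 × 0.0500 = 1.21 × 10^-3 mol
n(I2) = n(S2O3^2-)/2 = 6.05 × 10^-4 mol
From the 1:3 ratio, n(Cr2O7^2-) in the aliquot = 1/3 × 6.05 × 10^-4 = 2.02 × 10^-4 mol
[Cr2O7^2-] = 2.02 × 10^-4 / 0.00996 = 0.0202 mol/L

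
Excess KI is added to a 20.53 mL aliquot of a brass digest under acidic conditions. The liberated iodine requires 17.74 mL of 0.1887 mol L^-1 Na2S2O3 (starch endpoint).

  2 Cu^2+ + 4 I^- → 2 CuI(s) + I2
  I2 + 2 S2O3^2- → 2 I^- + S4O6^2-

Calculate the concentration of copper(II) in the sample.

n(S2O3^2-) = 0.01774 × 0.1887 = 3.348 × 10^-3 mol
n(I2) = n(S2O3^2-)/2 = 1.674 × 10^-3 mol
From the 2:1 ratio, n(Cu2+) in the aliquot = 2/1 × 1.674 × 10^-3 = 3.348 × 10^-3 mol
[Cu2+] = 3.348 × 10^-3 / 0.02053 = 0.1631 mol/L

0.1631 mol/L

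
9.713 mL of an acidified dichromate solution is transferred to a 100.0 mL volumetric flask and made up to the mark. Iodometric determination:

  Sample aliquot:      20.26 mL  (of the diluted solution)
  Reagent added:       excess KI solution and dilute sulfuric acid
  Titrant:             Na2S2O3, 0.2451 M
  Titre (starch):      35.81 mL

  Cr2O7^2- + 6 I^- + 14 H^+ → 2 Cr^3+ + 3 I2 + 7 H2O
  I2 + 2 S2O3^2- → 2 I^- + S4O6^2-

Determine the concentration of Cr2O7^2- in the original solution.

n(S2O3^2-) = 0.03581 × 0.2451 = 8.777 × 10^-3 mol
n(I2) = n(S2O3^2-)/2 = 4.389 × 10^-3 mol
From the 1:3 ratio, n(Cr2O7^2-) in the aliquot = 1/3 × 4.389 × 10^-3 = 1.463 × 10^-3 mol
[Cr2O7^2-]_dilute = 1.463 × 10^-3 / 0.02026 = 0.07220 mol/L
[Cr2O7^2-]_original = 0.07220 × 100.0/9.713 = 0.7434 mol/L

0.7434 M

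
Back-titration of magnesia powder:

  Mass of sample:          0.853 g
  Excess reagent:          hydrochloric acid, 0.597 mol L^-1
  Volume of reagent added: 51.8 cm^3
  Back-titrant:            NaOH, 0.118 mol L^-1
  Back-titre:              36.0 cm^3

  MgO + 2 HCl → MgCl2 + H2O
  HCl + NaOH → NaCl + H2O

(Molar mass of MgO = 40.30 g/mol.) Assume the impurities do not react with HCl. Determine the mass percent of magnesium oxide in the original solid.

n(HCl) added = 0.0518 × 0.597 = 0.0309 mol
n(NaOH) used in back-titration = 0.0360 × 0.118 = 4.25 × 10^-3 mol
n(HCl) left over = 4.25 × 10^-3 mol (1:1 ratio)
n(HCl) consumed by analyte = 0.0309 − 4.25 × 10^-3 = 0.0267 mol
From the 1:2 ratio, n(MgO) = 1/2 × 0.0267 = 0.0133 mol
mass of MgO = 0.0133 × 40.30 = 0.538 g
% MgO = 0.538 / 0.853 × 100 = 63.0 %

63.0 %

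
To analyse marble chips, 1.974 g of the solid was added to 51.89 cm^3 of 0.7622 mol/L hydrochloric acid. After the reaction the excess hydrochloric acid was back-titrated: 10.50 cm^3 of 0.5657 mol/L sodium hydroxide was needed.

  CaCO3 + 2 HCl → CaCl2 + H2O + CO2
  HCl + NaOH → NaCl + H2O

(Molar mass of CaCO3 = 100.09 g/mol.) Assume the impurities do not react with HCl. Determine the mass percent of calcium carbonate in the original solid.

85.21 %

n(HCl) added = 0.05189 × 0.7622 = 0.03955 mol
n(NaOH) used in back-titration = 0.01050 × 0.5657 = 5.940 × 10^-3 mol
n(HCl) left over = 5.940 × 10^-3 mol (1:1 ratio)
n(HCl) consumed by analyte = 0.03955 − 5.940 × 10^-3 = 0.03361 mol
From the 1:2 ratio, n(CaCO3) = 1/2 × 0.03361 = 0.01681 mol
mass of CaCO3 = 0.01681 × 100.09 = 1.682 g
% CaCO3 = 1.682 / 1.974 × 100 = 85.21 %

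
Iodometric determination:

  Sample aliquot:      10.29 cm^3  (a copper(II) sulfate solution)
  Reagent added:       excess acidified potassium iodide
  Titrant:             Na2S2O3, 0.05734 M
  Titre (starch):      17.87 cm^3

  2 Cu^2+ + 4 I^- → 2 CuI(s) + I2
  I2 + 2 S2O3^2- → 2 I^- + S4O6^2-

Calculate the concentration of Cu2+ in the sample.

n(S2O3^2-) = 0.01787 × 0.05734 = 1.025 × 10^-3 mol
n(I2) = n(S2O3^2-)/2 = 5.123 × 10^-4 mol
From the 2:1 ratio, n(Cu2+) in the aliquot = 2/1 × 5.123 × 10^-4 = 1.025 × 10^-3 mol
[Cu2+] = 1.025 × 10^-3 / 0.01029 = 0.09958 mol/L

0.09958 M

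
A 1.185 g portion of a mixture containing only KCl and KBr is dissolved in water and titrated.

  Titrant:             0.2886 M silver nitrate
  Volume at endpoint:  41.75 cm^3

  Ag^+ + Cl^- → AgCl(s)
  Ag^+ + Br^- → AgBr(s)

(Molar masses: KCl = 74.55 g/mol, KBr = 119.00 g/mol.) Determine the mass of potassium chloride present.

n(AgNO3) = 0.04175 × 0.2886 = 0.01205 mol
Let x = n(KCl), y = n(KBr).
Titrant: 1x + 1y = 0.01205;  mass: 74.55x + 119.00y = 1.185
Solving, x = 5.598 × 10^-3 mol, y = 6.451 × 10^-3 mol
mass of KCl = 5.598 × 10^-3 × 74.55 = 0.4173 g

0.4173 g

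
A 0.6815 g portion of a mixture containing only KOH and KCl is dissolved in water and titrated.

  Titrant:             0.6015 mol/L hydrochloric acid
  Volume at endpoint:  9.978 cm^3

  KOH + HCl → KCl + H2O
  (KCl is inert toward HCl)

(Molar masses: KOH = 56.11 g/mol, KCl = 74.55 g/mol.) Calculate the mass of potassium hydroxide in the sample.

n(HCl) = 0.009978 × 0.6015 = 6.002 × 10^-3 mol
Let x = n(KOH), y = n(KCl).
Titrant: 1x = 6.002 × 10^-3;  mass: 56.11x + 74.55y = 0.6815
Solving, x = 6.002 × 10^-3 mol, y = 4.624 × 10^-3 mol
mass of KOH = 6.002 × 10^-3 × 56.11 = 0.3368 g

0.3368 g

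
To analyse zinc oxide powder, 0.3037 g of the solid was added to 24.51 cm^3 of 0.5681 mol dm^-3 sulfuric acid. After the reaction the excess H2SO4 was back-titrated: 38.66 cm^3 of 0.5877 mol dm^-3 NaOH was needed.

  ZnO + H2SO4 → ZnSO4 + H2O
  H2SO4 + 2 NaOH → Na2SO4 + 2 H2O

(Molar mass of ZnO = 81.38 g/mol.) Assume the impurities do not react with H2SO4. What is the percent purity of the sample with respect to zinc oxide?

n(H2SO4) added = 0.02451 × 0.5681 = 0.01392 mol
n(NaOH) used in back-titration = 0.03866 × 0.5877 = 0.02272 mol
From the 1:2 ratio, n(H2SO4) left over = 1/2 × 0.02272 = 0.01136 mol
n(H2SO4) consumed by analyte = 0.01392 − 0.01136 = 2.564 × 10^-3 mol
n(ZnO) = 2.564 × 10^-3 mol (1:1 ratio)
mass of ZnO = 2.564 × 10^-3 × 81.38 = 0.2086 g
% ZnO = 0.2086 / 0.3037 × 100 = 68.70 %

68.70 %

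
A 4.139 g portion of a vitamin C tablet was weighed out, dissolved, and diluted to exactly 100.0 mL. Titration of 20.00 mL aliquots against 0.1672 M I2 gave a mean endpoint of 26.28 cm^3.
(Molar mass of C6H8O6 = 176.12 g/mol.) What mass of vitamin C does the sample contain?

3.869 g

C6H8O6 + I2 → C6H6O6 + 2 HI
n(I2) per titration = 0.02628 × 0.1672 = 4.394 × 10^-3 mol
n(C6H8O6) in each aliquot = 4.394 × 10^-3 mol (1:1 ratio)
n(C6H8O6) in the whole flask = 4.394 × 10^-3 × 100.0/20.00 = 0.02197 mol
mass of C6H8O6 = 0.02197 × 176.12 = 3.869 g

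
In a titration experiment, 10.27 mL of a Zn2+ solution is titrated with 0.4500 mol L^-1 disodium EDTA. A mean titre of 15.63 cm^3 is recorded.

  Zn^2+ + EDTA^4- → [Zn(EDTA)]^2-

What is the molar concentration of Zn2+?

n(EDTA) = 0.01563 L × 0.4500 mol/L = 7.034 × 10^-3 mol
n(Zn2+) = 7.034 × 10^-3 mol (1:1 mole ratio)
[Zn2+] = 7.034 × 10^-3 mol / 0.01027 L = 0.6849 mol/L

0.6849 mol/L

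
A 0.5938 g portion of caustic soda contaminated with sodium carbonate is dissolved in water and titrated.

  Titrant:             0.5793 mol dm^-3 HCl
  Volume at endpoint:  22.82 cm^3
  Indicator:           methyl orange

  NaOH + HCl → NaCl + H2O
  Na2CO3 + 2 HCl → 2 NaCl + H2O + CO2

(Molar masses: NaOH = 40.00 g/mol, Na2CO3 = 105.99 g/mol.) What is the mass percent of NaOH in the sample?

n(HCl) = 0.02282 × 0.5793 = 0.01322 mol
Let x = n(NaOH), y = n(Na2CO3).
Titrant: 1x + 2y = 0.01322;  mass: 40.00x + 105.99y = 0.5938
Solving, x = 8.217 × 10^-3 mol, y = 2.502 × 10^-3 mol
mass of NaOH = 8.217 × 10^-3 × 40.00 = 0.3287 g
% NaOH = 0.3287 / 0.5938 × 100 = 55.35 %

55.35 %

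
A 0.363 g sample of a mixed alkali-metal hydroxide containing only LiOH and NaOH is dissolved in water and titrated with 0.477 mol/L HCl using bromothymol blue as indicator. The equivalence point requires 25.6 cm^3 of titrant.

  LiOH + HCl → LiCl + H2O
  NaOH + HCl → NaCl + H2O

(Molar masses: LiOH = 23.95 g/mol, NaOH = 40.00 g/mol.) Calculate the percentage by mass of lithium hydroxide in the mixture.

n(HCl) = 0.0256 × 0.477 = 0.0122 mol
Let x = n(LiOH), y = n(NaOH).
Titrant: 1x + 1y = 0.0122;  mass: 23.95x + 40.00y = 0.363
Solving, x = 7.82 × 10^-3 mol, y = 4.40 × 10^-3 mol
mass of LiOH = 7.82 × 10^-3 × 23.95 = 0.187 g
% LiOH = 0.187 / 0.363 × 100 = 51.6 %

51.6 %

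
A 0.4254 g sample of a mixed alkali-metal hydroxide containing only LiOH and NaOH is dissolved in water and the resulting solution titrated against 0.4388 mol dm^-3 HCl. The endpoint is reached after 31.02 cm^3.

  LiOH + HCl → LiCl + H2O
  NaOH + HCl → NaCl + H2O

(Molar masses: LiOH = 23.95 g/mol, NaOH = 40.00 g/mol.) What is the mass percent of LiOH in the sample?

41.76 %

n(HCl) = 0.03102 × 0.4388 = 0.01361 mol
Let x = n(LiOH), y = n(NaOH).
Titrant: 1x + 1y = 0.01361;  mass: 23.95x + 40.00y = 0.4254
Solving, x = 7.418 × 10^-3 mol, y = 6.193 × 10^-3 mol
mass of LiOH = 7.418 × 10^-3 × 23.95 = 0.1777 g
% LiOH = 0.1777 / 0.4254 × 100 = 41.76 %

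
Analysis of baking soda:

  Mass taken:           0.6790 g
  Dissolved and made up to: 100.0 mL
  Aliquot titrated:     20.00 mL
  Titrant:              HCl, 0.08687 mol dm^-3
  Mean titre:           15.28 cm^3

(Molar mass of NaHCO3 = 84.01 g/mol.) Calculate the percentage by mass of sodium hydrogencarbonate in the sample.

NaHCO3 + HCl → NaCl + H2O + CO2
n(HCl) per titration = 0.01528 × 0.08687 = 1.327 × 10^-3 mol
n(NaHCO3) in each aliquot = 1.327 × 10^-3 mol (1:1 ratio)
n(NaHCO3) in the whole flask = 1.327 × 10^-3 × 100.0/20.00 = 6.637 × 10^-3 mol
mass of NaHCO3 = 6.637 × 10^-3 × 84.01 = 0.5576 g
% NaHCO3 = 0.5576 / 0.6790 × 100 = 82.12 %

82.12 %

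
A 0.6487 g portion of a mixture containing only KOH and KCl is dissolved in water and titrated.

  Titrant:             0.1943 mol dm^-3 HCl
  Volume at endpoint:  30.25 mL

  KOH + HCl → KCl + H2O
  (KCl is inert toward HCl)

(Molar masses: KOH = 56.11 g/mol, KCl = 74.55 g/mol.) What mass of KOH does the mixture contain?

n(HCl) = 0.03025 × 0.1943 = 5.878 × 10^-3 mol
Let x = n(KOH), y = n(KCl).
Titrant: 1x = 5.878 × 10^-3;  mass: 56.11x + 74.55y = 0.6487
Solving, x = 5.878 × 10^-3 mol, y = 4.278 × 10^-3 mol
mass of KOH = 5.878 × 10^-3 × 56.11 = 0.3298 g

0.3298 g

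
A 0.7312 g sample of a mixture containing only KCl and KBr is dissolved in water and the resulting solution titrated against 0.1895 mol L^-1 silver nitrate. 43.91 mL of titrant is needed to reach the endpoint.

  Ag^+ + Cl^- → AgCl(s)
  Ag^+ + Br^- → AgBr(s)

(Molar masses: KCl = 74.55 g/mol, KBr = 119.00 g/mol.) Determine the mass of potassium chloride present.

n(AgNO3) = 0.04391 × 0.1895 = 8.321 × 10^-3 mol
Let x = n(KCl), y = n(KBr).
Titrant: 1x + 1y = 8.321 × 10^-3;  mass: 74.55x + 119.00y = 0.7312
Solving, x = 5.827 × 10^-3 mol, y = 2.494 × 10^-3 mol
mass of KCl = 5.827 × 10^-3 × 74.55 = 0.4344 g

0.4344 g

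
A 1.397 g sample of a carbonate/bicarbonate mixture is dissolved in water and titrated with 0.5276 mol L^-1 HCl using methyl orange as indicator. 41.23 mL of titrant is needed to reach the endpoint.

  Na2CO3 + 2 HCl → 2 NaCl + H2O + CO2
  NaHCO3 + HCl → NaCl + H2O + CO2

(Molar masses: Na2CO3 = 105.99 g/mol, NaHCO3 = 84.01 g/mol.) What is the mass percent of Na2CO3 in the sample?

n(HCl) = 0.04123 × 0.5276 = 0.02175 mol
Let x = n(Na2CO3), y = n(NaHCO3).
Titrant: 2x + 1y = 0.02175;  mass: 105.99x + 84.01y = 1.397
Solving, x = 6.940 × 10^-3 mol, y = 7.874 × 10^-3 mol
mass of Na2CO3 = 6.940 × 10^-3 × 105.99 = 0.7355 g
% Na2CO3 = 0.7355 / 1.397 × 100 = 52.65 %

52.65 %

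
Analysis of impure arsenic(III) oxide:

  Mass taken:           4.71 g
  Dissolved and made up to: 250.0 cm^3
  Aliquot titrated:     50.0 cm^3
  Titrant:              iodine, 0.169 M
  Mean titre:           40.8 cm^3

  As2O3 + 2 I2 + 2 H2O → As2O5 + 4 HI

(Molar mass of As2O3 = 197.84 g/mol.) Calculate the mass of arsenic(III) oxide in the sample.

3.41 g

n(I2) per titration = 0.0408 × 0.169 = 6.90 × 10^-3 mol
From the 1:2 ratio, n(As2O3) in each aliquot = 1/2 × 6.90 × 10^-3 = 3.45 × 10^-3 mol
n(As2O3) in the whole flask = 3.45 × 10^-3 × 250.0/50.0 = 0.0172 mol
mass of As2O3 = 0.0172 × 197.84 = 3.41 g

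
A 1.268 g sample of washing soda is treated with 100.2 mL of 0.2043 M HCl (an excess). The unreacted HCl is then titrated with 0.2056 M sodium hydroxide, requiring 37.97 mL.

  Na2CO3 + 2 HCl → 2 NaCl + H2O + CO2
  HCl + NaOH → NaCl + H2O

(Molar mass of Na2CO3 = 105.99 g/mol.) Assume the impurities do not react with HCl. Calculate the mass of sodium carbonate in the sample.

0.6711 g

n(HCl) added = 0.1002 × 0.2043 = 0.02047 mol
n(NaOH) used in back-titration = 0.03797 × 0.2056 = 7.807 × 10^-3 mol
n(HCl) left over = 7.807 × 10^-3 mol (1:1 ratio)
n(HCl) consumed by analyte = 0.02047 − 7.807 × 10^-3 = 0.01266 mol
From the 1:2 ratio, n(Na2CO3) = 1/2 × 0.01266 = 6.332 × 10^-3 mol
mass of Na2CO3 = 6.332 × 10^-3 × 105.99 = 0.6711 g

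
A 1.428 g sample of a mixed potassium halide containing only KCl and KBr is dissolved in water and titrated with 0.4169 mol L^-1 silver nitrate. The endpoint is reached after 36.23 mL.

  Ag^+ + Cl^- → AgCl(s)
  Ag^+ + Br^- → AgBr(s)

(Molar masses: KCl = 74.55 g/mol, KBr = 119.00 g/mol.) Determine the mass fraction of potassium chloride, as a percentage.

n(AgNO3) = 0.03623 × 0.4169 = 0.01510 mol
Let x = n(KCl), y = n(KBr).
Titrant: 1x + 1y = 0.01510;  mass: 74.55x + 119.00y = 1.428
Solving, x = 8.311 × 10^-3 mol, y = 6.794 × 10^-3 mol
mass of KCl = 8.311 × 10^-3 × 74.55 = 0.6196 g
% KCl = 0.6196 / 1.428 × 100 = 43.39 %

43.39 %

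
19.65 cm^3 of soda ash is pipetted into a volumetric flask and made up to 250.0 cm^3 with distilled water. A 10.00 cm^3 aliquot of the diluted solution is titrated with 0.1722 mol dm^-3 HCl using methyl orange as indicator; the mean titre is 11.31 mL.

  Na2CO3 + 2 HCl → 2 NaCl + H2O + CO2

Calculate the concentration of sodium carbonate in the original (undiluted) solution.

1.239 mol/L

n(HCl) = 0.01131 × 0.1722 = 1.948 × 10^-3 mol
From the 1:2 ratio, n(Na2CO3) in the aliquot = 1/2 × 1.948 × 10^-3 = 9.738 × 10^-4 mol
[Na2CO3]_dilute = 9.738 × 10^-4 / 0.01000 = 0.09738 mol/L
Dilution factor = 250.0 / 19.65 = 12.72
[Na2CO3]_stock = 0.09738 × 12.72 = 1.239 mol/L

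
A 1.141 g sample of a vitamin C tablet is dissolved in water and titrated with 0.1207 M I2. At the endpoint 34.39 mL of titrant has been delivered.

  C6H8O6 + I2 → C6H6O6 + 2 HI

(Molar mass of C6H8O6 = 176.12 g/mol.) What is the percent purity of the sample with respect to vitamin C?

n(I2) = 0.03439 L × 0.1207 mol/L = 4.151 × 10^-3 mol
n(C6H8O6) = 4.151 × 10^-3 mol (1:1 ratio)
mass of C6H8O6 = 4.151 × 10^-3 × 176.12 g/mol = 0.7311 g
% C6H8O6 = 0.7311 / 1.141 × 100 = 64.07 %

64.07 %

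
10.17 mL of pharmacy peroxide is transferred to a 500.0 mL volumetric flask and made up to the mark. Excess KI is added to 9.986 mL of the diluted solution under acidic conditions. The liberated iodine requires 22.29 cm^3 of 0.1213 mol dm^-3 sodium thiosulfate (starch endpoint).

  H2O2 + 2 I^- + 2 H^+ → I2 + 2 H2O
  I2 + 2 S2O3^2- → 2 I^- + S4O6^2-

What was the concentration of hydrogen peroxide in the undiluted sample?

6.656 mol/L

n(S2O3^2-) = 0.02229 × 0.1213 = 2.704 × 10^-3 mol
n(I2) = n(S2O3^2-)/2 = 1.352 × 10^-3 mol
n(H2O2) in the aliquot = 1.352 × 10^-3 mol (1:1 ratio)
[H2O2]_dilute = 1.352 × 10^-3 / 0.009986 = 0.1354 mol/L
[H2O2]_original = 0.1354 × 500.0/10.17 = 6.656 mol/L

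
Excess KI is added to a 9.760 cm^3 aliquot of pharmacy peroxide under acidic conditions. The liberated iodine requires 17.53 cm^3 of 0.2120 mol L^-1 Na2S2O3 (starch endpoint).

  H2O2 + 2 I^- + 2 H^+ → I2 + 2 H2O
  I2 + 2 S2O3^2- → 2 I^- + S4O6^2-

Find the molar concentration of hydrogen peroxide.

0.1904 mol/L

n(S2O3^2-) = 0.01753 × 0.2120 = 3.716 × 10^-3 mol
n(I2) = n(S2O3^2-)/2 = 1.858 × 10^-3 mol
n(H2O2) in the aliquot = 1.858 × 10^-3 mol (1:1 ratio)
[H2O2] = 1.858 × 10^-3 / 0.009760 = 0.1904 mol/L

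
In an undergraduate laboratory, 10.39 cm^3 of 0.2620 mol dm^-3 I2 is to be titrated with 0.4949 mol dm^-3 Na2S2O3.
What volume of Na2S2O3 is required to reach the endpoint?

I2 + 2 S2O3^2- → 2 I^- + S4O6^2-
n(I2) = 0.01039 L × 0.2620 mol/L = 2.722 × 10^-3 mol
From the 2:1 stoichiometry, n(Na2S2O3) = 2/1 × 2.722 × 10^-3 = 5.444 × 10^-3 mol
V(Na2S2O3) = 5.444 × 10^-3 mol / 0.4949 mol/L = 0.01100 L = 11.00 mL

11.00 mL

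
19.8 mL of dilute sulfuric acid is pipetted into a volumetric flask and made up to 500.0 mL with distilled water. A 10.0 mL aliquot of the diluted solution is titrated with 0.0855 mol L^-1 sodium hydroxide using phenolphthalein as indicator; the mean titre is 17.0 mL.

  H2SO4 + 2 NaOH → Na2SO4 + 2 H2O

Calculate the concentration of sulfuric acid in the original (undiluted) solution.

1.84 mol/L

n(NaOH) = 0.0170 × 0.0855 = 1.45 × 10^-3 mol
From the 1:2 ratio, n(H2SO4) in the aliquot = 1/2 × 1.45 × 10^-3 = 7.27 × 10^-4 mol
[H2SO4]_dilute = 7.27 × 10^-4 / 0.0100 = 0.0727 mol/L
Dilution factor = 500.0 / 19.8 = 25.25
[H2SO4]_stock = 0.0727 × 25.25 = 1.84 mol/L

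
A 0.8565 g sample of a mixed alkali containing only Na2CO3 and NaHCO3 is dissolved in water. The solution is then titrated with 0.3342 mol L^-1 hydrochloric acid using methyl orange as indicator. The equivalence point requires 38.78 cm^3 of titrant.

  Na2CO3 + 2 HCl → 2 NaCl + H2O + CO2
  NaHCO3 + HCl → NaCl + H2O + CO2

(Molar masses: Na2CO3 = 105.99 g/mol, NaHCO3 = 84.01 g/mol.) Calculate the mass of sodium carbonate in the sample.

n(HCl) = 0.03878 × 0.3342 = 0.01296 mol
Let x = n(Na2CO3), y = n(NaHCO3).
Titrant: 2x + 1y = 0.01296;  mass: 105.99x + 84.01y = 0.8565
Solving, x = 3.745 × 10^-3 mol, y = 5.471 × 10^-3 mol
mass of Na2CO3 = 3.745 × 10^-3 × 105.99 = 0.3969 g

0.3969 g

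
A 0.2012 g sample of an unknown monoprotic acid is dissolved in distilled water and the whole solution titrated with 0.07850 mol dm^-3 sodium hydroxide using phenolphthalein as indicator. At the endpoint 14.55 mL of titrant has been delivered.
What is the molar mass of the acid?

176.2 g/mol

n(NaOH) = 0.01455 L × 0.07850 mol/L = 1.142 × 10^-3 mol
n(HA) = 1.142 × 10^-3 mol (1:1 ratio)
M = m / n = 0.2012 g / 1.142 × 10^-3 mol = 176.2 g/mol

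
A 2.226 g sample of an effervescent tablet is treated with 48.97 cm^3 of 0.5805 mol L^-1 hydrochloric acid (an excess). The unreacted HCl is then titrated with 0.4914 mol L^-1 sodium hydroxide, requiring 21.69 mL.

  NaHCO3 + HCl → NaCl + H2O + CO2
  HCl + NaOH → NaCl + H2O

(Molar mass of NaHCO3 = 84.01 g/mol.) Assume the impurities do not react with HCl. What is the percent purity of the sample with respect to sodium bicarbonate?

67.06 %

n(HCl) added = 0.04897 × 0.5805 = 0.02843 mol
n(NaOH) used in back-titration = 0.02169 × 0.4914 = 0.01066 mol
n(HCl) left over = 0.01066 mol (1:1 ratio)
n(HCl) consumed by analyte = 0.02843 − 0.01066 = 0.01777 mol
n(NaHCO3) = 0.01777 mol (1:1 ratio)
mass of NaHCO3 = 0.01777 × 84.01 = 1.493 g
% NaHCO3 = 1.493 / 2.226 × 100 = 67.06 %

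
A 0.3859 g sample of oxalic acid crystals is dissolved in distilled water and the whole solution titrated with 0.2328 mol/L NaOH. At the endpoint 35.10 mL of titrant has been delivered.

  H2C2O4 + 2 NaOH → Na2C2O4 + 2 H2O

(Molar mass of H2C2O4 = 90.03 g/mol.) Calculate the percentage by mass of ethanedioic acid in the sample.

n(NaOH) = 0.03510 L × 0.2328 mol/L = 8.171 × 10^-3 mol
From the 1:2 ratio, n(H2C2O4) = 1/2 × 8.171 × 10^-3 = 4.086 × 10^-3 mol
mass of H2C2O4 = 4.086 × 10^-3 × 90.03 g/mol = 0.3678 g
% H2C2O4 = 0.3678 / 0.3859 × 100 = 95.32 %

95.32 %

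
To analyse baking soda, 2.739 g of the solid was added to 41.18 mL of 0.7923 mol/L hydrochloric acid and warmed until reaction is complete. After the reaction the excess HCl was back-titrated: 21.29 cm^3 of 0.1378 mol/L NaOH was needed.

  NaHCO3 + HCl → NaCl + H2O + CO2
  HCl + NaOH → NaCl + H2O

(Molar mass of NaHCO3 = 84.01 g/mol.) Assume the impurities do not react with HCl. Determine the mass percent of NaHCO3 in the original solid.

n(HCl) added = 0.04118 × 0.7923 = 0.03263 mol
n(NaOH) used in back-titration = 0.02129 × 0.1378 = 2.934 × 10^-3 mol
n(HCl) left over = 2.934 × 10^-3 mol (1:1 ratio)
n(HCl) consumed by analyte = 0.03263 − 2.934 × 10^-3 = 0.02969 mol
n(NaHCO3) = 0.02969 mol (1:1 ratio)
mass of NaHCO3 = 0.02969 × 84.01 = 2.495 g
% NaHCO3 = 2.495 / 2.739 × 100 = 91.07 %

91.07 %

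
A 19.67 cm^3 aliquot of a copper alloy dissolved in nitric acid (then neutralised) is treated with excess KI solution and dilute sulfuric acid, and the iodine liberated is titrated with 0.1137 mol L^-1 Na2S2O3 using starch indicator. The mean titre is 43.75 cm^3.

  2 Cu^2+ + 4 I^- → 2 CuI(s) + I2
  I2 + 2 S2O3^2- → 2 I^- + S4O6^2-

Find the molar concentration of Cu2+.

0.2529 mol/L

n(S2O3^2-) = 0.04375 × 0.1137 = 4.974 × 10^-3 mol
n(I2) = n(S2O3^2-)/2 = 2.487 × 10^-3 mol
From the 2:1 ratio, n(Cu2+) in the aliquot = 2/1 × 2.487 × 10^-3 = 4.974 × 10^-3 mol
[Cu2+] = 4.974 × 10^-3 / 0.01967 = 0.2529 mol/L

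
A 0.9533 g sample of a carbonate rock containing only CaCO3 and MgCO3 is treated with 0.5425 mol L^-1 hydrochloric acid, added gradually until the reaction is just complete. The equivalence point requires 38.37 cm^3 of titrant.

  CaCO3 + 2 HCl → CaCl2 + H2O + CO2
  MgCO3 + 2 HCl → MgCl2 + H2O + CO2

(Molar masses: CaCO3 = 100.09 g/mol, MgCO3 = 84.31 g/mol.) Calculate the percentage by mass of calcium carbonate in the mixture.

50.44 %

n(HCl) = 0.03837 × 0.5425 = 0.02082 mol
Let x = n(CaCO3), y = n(MgCO3).
Titrant: 2x + 2y = 0.02082;  mass: 100.09x + 84.31y = 0.9533
Solving, x = 4.804 × 10^-3 mol, y = 5.603 × 10^-3 mol
mass of CaCO3 = 4.804 × 10^-3 × 100.09 = 0.4809 g
% CaCO3 = 0.4809 / 0.9533 × 100 = 50.44 %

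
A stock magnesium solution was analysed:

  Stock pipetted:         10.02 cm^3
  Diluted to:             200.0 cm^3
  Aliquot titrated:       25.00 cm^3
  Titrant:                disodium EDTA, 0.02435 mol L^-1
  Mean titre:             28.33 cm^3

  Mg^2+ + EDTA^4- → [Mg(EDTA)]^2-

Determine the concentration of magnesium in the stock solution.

n(EDTA) = 0.02833 × 0.02435 = 6.898 × 10^-4 mol
n(Mg2+) in the aliquot = 6.898 × 10^-4 mol (1:1 ratio)
[Mg2+]_dilute = 6.898 × 10^-4 / 0.02500 = 0.02759 mol/L
Dilution factor = 200.0 / 10.02 = 19.96
[Mg2+]_stock = 0.02759 × 19.96 = 0.5508 mol/L

0.5508 mol/L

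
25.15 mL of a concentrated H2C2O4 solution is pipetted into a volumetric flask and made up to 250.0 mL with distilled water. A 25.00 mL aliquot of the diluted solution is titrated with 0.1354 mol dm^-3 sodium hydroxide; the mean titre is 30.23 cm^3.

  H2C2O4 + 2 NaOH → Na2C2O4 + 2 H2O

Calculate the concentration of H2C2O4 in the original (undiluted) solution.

0.8137 mol/L

n(NaOH) = 0.03023 × 0.1354 = 4.093 × 10^-3 mol
From the 1:2 ratio, n(H2C2O4) in the aliquot = 1/2 × 4.093 × 10^-3 = 2.047 × 10^-3 mol
[H2C2O4]_dilute = 2.047 × 10^-3 / 0.02500 = 0.08186 mol/L
Dilution factor = 250.0 / 25.15 = 9.940
[H2C2O4]_stock = 0.08186 × 9.940 = 0.8137 mol/L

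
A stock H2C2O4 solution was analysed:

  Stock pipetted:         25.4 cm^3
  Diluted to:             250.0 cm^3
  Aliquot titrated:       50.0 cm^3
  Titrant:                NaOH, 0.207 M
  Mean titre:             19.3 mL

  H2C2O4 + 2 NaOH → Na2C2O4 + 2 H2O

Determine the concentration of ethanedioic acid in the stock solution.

n(NaOH) = 0.0193 × 0.207 = 4.00 × 10^-3 mol
From the 1:2 ratio, n(H2C2O4) in the aliquot = 1/2 × 4.00 × 10^-3 = 2.00 × 10^-3 mol
[H2C2O4]_dilute = 2.00 × 10^-3 / 0.0500 = 0.0400 mol/L
Dilution factor = 250.0 / 25.4 = 9.843
[H2C2O4]_stock = 0.0400 × 9.843 = 0.393 mol/L

0.393 M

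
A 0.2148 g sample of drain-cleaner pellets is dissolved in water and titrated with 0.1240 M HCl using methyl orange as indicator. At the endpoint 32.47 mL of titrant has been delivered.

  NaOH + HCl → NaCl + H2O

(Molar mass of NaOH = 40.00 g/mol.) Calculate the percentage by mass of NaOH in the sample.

n(HCl) = 0.03247 L × 0.1240 mol/L = 4.026 × 10^-3 mol
n(NaOH) = 4.026 × 10^-3 mol (1:1 ratio)
mass of NaOH = 4.026 × 10^-3 × 40.00 g/mol = 0.1611 g
% NaOH = 0.1611 / 0.2148 × 100 = 74.98 %

74.98 %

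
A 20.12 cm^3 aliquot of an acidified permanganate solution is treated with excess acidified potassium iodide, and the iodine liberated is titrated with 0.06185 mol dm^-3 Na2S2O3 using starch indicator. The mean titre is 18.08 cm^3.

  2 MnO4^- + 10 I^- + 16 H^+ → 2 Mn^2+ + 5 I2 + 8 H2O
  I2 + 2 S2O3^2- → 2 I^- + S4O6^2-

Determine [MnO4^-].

n(S2O3^2-) = 0.01808 × 0.06185 = 1.118 × 10^-3 mol
n(I2) = n(S2O3^2-)/2 = 5.591 × 10^-4 mol
From the 2:5 ratio, n(MnO4^-) in the aliquot = 2/5 × 5.591 × 10^-4 = 2.236 × 10^-4 mol
[MnO4^-] = 2.236 × 10^-4 / 0.02012 = 0.01112 mol/L

0.01112 mol/L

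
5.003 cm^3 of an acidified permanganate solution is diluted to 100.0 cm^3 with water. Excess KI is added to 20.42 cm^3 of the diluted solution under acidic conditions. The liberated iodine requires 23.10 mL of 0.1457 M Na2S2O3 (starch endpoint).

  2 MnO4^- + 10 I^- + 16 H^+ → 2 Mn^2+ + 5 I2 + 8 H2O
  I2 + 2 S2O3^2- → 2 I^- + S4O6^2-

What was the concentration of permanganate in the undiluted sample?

0.6589 M

n(S2O3^2-) = 0.02310 × 0.1457 = 3.366 × 10^-3 mol
n(I2) = n(S2O3^2-)/2 = 1.683 × 10^-3 mol
From the 2:5 ratio, n(MnO4^-) in the aliquot = 2/5 × 1.683 × 10^-3 = 6.731 × 10^-4 mol
[MnO4^-]_dilute = 6.731 × 10^-4 / 0.02042 = 0.03296 mol/L
[MnO4^-]_original = 0.03296 × 100.0/5.003 = 0.6589 mol/L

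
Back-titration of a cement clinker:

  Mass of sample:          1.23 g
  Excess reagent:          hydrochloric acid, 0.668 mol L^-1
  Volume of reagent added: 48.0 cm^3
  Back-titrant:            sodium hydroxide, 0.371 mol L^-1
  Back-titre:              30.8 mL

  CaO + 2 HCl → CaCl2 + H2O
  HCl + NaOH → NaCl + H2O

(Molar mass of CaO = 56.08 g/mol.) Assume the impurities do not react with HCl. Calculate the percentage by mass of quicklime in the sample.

n(HCl) added = 0.0480 × 0.668 = 0.0321 mol
n(NaOH) used in back-titration = 0.0308 × 0.371 = 0.0114 mol
n(HCl) left over = 0.0114 mol (1:1 ratio)
n(HCl) consumed by analyte = 0.0321 − 0.0114 = 0.0206 mol
From the 1:2 ratio, n(CaO) = 1/2 × 0.0206 = 0.0103 mol
mass of CaO = 0.0103 × 56.08 = 0.579 g
% CaO = 0.579 / 1.23 × 100 = 47.0 %

47.0 %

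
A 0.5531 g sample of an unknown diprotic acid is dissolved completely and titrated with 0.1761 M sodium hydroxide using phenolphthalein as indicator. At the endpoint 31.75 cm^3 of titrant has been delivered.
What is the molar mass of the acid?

n(NaOH) = 0.03175 L × 0.1761 mol/L = 5.591 × 10^-3 mol
From the 1:2 ratio, n(H2A) = 1/2 × 5.591 × 10^-3 = 2.796 × 10^-3 mol
M = m / n = 0.5531 g / 2.796 × 10^-3 mol = 197.8 g/mol

197.8 g/mol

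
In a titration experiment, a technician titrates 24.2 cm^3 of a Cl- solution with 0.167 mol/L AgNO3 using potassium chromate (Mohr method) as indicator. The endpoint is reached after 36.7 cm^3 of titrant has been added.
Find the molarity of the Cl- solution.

Ag^+ + Cl^- → AgCl(s)
n(AgNO3) = 0.0367 L × 0.167 mol/L = 6.13 × 10^-3 mol
n(Cl-) = 6.13 × 10^-3 mol (1:1 mole ratio)
[Cl-] = 6.13 × 10^-3 mol / 0.0242 L = 0.253 mol/L

0.253 mol/L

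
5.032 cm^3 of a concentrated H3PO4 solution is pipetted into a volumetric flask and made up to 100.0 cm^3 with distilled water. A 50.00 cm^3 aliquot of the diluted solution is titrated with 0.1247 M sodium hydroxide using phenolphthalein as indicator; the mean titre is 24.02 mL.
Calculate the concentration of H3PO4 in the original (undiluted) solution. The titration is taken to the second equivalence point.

H3PO4 + 2 NaOH → Na2HPO4 + 2 H2O
n(NaOH) = 0.02402 × 0.1247 = 2.995 × 10^-3 mol
From the 1:2 ratio, n(H3PO4) in the aliquot = 1/2 × 2.995 × 10^-3 = 1.498 × 10^-3 mol
[H3PO4]_dilute = 1.498 × 10^-3 / 0.05000 = 0.02995 mol/L
Dilution factor = 100.0 / 5.032 = 19.87
[H3PO4]_stock = 0.02995 × 19.87 = 0.5952 mol/L

0.5952 M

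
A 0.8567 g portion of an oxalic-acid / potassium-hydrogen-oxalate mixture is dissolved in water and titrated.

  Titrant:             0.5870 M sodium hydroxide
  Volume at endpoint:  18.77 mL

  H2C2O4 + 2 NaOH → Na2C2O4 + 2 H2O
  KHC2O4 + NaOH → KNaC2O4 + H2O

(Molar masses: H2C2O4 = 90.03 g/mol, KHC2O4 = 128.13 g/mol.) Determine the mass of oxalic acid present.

0.3006 g

n(NaOH) = 0.01877 × 0.5870 = 0.01102 mol
Let x = n(H2C2O4), y = n(KHC2O4).
Titrant: 2x + 1y = 0.01102;  mass: 90.03x + 128.13y = 0.8567
Solving, x = 3.339 × 10^-3 mol, y = 4.340 × 10^-3 mol
mass of H2C2O4 = 3.339 × 10^-3 × 90.03 = 0.3006 g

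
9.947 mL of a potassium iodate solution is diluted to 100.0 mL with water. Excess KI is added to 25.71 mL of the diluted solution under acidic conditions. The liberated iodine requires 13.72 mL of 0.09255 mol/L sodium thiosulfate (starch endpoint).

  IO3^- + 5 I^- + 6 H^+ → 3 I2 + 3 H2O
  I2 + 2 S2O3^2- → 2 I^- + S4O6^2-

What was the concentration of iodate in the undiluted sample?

0.08275 mol/L

n(S2O3^2-) = 0.01372 × 0.09255 = 1.270 × 10^-3 mol
n(I2) = n(S2O3^2-)/2 = 6.349 × 10^-4 mol
From the 1:3 ratio, n(IO3^-) in the aliquot = 1/3 × 6.349 × 10^-4 = 2.116 × 10^-4 mol
[IO3^-]_dilute = 2.116 × 10^-4 / 0.02571 = 0.008231 mol/L
[IO3^-]_original = 0.008231 × 100.0/9.947 = 0.08275 mol/L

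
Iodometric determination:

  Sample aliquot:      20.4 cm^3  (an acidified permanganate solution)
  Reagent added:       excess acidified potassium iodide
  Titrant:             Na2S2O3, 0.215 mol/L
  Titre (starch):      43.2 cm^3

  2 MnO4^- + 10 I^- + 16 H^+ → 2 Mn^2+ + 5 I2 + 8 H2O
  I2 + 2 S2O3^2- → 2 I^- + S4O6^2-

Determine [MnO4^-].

0.0911 mol/L

n(S2O3^2-) = 0.0432 × 0.215 = 9.29 × 10^-3 mol
n(I2) = n(S2O3^2-)/2 = 4.64 × 10^-3 mol
From the 2:5 ratio, n(MnO4^-) in the aliquot = 2/5 × 4.64 × 10^-3 = 1.86 × 10^-3 mol
[MnO4^-] = 1.86 × 10^-3 / 0.0204 = 0.0911 mol/L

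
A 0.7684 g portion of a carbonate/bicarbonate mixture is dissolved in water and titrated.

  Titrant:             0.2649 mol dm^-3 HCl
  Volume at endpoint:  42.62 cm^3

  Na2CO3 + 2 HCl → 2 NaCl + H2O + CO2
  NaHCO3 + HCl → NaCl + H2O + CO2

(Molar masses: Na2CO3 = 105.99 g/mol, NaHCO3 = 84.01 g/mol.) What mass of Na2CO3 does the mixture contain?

n(HCl) = 0.04262 × 0.2649 = 0.01129 mol
Let x = n(Na2CO3), y = n(NaHCO3).
Titrant: 2x + 1y = 0.01129;  mass: 105.99x + 84.01y = 0.7684
Solving, x = 2.903 × 10^-3 mol, y = 5.484 × 10^-3 mol
mass of Na2CO3 = 2.903 × 10^-3 × 105.99 = 0.3077 g

0.3077 g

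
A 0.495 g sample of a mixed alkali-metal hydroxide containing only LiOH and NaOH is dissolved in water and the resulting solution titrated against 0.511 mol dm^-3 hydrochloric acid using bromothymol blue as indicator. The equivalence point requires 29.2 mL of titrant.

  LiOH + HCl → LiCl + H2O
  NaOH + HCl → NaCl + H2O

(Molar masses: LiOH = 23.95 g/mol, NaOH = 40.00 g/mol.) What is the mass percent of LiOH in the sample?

30.7 %

n(HCl) = 0.0292 × 0.511 = 0.0149 mol
Let x = n(LiOH), y = n(NaOH).
Titrant: 1x + 1y = 0.0149;  mass: 23.95x + 40.00y = 0.495
Solving, x = 6.35 × 10^-3 mol, y = 8.58 × 10^-3 mol
mass of LiOH = 6.35 × 10^-3 × 23.95 = 0.152 g
% LiOH = 0.152 / 0.495 × 100 = 30.7 %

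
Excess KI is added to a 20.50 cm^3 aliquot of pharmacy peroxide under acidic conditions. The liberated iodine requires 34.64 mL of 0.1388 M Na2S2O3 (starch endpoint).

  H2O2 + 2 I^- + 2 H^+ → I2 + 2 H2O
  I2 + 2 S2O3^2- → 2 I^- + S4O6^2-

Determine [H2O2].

0.1173 M

n(S2O3^2-) = 0.03464 × 0.1388 = 4.808 × 10^-3 mol
n(I2) = n(S2O3^2-)/2 = 2.404 × 10^-3 mol
n(H2O2) in the aliquot = 2.404 × 10^-3 mol (1:1 ratio)
[H2O2] = 2.404 × 10^-3 / 0.02050 = 0.1173 mol/L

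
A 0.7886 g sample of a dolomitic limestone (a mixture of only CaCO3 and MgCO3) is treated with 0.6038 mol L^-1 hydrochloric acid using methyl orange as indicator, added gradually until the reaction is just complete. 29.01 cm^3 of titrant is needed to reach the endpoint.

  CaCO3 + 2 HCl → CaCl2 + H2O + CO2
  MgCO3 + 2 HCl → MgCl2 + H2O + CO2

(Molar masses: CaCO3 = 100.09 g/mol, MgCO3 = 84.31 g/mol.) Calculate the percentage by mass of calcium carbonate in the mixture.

40.38 %

n(HCl) = 0.02901 × 0.6038 = 0.01752 mol
Let x = n(CaCO3), y = n(MgCO3).
Titrant: 2x + 2y = 0.01752;  mass: 100.09x + 84.31y = 0.7886
Solving, x = 3.181 × 10^-3 mol, y = 5.577 × 10^-3 mol
mass of CaCO3 = 3.181 × 10^-3 × 100.09 = 0.3184 g
% CaCO3 = 0.3184 / 0.7886 × 100 = 40.38 %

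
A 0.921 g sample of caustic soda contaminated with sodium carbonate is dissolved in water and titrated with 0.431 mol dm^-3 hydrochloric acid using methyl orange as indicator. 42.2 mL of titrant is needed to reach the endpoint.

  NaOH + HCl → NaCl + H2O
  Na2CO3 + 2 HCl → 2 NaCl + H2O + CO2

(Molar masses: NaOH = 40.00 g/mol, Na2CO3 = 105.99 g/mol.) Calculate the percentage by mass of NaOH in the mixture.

14.3 %

n(HCl) = 0.0422 × 0.431 = 0.0182 mol
Let x = n(NaOH), y = n(Na2CO3).
Titrant: 1x + 2y = 0.0182;  mass: 40.00x + 105.99y = 0.921
Solving, x = 3.30 × 10^-3 mol, y = 7.44 × 10^-3 mol
mass of NaOH = 3.30 × 10^-3 × 40.00 = 0.132 g
% NaOH = 0.132 / 0.921 × 100 = 14.3 %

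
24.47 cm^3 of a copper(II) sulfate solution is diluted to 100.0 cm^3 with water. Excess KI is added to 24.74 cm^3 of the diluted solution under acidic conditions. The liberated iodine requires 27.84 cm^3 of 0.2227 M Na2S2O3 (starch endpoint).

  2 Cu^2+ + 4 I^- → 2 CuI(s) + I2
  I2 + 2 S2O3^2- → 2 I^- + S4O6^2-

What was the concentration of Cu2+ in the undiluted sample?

1.024 M

n(S2O3^2-) = 0.02784 × 0.2227 = 6.200 × 10^-3 mol
n(I2) = n(S2O3^2-)/2 = 3.100 × 10^-3 mol
From the 2:1 ratio, n(Cu2+) in the aliquot = 2/1 × 3.100 × 10^-3 = 6.200 × 10^-3 mol
[Cu2+]_dilute = 6.200 × 10^-3 / 0.02474 = 0.2506 mol/L
[Cu2+]_original = 0.2506 × 100.0/24.47 = 1.024 mol/L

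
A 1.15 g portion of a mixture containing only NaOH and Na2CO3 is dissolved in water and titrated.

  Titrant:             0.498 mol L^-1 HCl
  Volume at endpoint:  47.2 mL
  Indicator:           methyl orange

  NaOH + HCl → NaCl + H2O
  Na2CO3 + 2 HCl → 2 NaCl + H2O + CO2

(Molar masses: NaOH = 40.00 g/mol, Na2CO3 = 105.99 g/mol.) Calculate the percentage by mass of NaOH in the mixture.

25.6 %

n(HCl) = 0.0472 × 0.498 = 0.0235 mol
Let x = n(NaOH), y = n(Na2CO3).
Titrant: 1x + 2y = 0.0235;  mass: 40.00x + 105.99y = 1.15
Solving, x = 7.36 × 10^-3 mol, y = 8.07 × 10^-3 mol
mass of NaOH = 7.36 × 10^-3 × 40.00 = 0.295 g
% NaOH = 0.295 / 1.15 × 100 = 25.6 %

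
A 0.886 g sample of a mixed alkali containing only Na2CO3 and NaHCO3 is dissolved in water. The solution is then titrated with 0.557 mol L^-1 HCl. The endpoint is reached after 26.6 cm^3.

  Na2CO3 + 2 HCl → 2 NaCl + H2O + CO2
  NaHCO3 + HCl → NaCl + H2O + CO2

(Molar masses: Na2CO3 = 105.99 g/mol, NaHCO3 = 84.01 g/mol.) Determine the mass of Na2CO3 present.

n(HCl) = 0.0266 × 0.557 = 0.0148 mol
Let x = n(Na2CO3), y = n(NaHCO3).
Titrant: 2x + 1y = 0.0148;  mass: 105.99x + 84.01y = 0.886
Solving, x = 5.78 × 10^-3 mol, y = 3.25 × 10^-3 mol
mass of Na2CO3 = 5.78 × 10^-3 × 105.99 = 0.613 g

0.613 g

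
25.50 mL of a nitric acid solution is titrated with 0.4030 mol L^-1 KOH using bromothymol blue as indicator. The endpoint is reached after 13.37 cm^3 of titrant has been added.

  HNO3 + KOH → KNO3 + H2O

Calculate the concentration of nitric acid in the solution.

n(KOH) = 0.01337 L × 0.4030 mol/L = 5.388 × 10^-3 mol
n(HNO3) = 5.388 × 10^-3 mol (1:1 mole ratio)
[HNO3] = 5.388 × 10^-3 mol / 0.02550 L = 0.2113 mol/L

0.2113 mol/L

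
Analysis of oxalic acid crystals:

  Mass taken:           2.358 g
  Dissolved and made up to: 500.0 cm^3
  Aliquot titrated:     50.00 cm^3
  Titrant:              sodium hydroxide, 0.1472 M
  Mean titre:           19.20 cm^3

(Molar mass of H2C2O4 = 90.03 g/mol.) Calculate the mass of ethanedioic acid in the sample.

1.272 g

H2C2O4 + 2 NaOH → Na2C2O4 + 2 H2O
n(NaOH) per titration = 0.01920 × 0.1472 = 2.826 × 10^-3 mol
From the 1:2 ratio, n(H2C2O4) in each aliquot = 1/2 × 2.826 × 10^-3 = 1.413 × 10^-3 mol
n(H2C2O4) in the whole flask = 1.413 × 10^-3 × 500.0/50.00 = 0.01413 mol
mass of H2C2O4 = 0.01413 × 90.03 = 1.272 g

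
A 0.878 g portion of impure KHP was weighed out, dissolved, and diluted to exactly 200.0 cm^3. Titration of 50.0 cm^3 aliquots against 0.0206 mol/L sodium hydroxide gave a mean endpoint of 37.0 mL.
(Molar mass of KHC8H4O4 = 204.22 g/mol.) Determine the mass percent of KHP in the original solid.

KHC8H4O4 + NaOH → KNaC8H4O4 + H2O
n(NaOH) per titration = 0.0370 × 0.0206 = 7.62 × 10^-4 mol
n(KHC8H4O4) in each aliquot = 7.62 × 10^-4 mol (1:1 ratio)
n(KHC8H4O4) in the whole flask = 7.62 × 10^-4 × 200.0/50.0 = 3.05 × 10^-3 mol
mass of KHC8H4O4 = 3.05 × 10^-3 × 204.22 = 0.623 g
% KHC8H4O4 = 0.623 / 0.878 × 100 = 70.9 %

70.9 %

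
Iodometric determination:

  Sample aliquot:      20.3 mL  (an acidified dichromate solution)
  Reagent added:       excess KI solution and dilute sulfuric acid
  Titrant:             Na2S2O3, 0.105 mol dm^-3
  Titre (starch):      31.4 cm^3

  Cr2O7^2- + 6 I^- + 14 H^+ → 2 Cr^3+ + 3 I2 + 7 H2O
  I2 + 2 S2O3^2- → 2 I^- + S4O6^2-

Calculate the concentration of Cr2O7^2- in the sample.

n(S2O3^2-) = 0.0314 × 0.105 = 3.30 × 10^-3 mol
n(I2) = n(S2O3^2-)/2 = 1.65 × 10^-3 mol
From the 1:3 ratio, n(Cr2O7^2-) in the aliquot = 1/3 × 1.65 × 10^-3 = 5.49 × 10^-4 mol
[Cr2O7^2-] = 5.49 × 10^-4 / 0.0203 = 0.0271 mol/L

0.0271 mol/L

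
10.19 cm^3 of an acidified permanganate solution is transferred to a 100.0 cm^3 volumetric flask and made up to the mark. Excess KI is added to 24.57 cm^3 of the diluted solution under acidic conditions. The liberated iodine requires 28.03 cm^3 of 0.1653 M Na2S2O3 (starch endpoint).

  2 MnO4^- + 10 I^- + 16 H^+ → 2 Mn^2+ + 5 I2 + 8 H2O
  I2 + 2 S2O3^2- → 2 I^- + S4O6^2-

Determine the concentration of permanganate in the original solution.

n(S2O3^2-) = 0.02803 × 0.1653 = 4.633 × 10^-3 mol
n(I2) = n(S2O3^2-)/2 = 2.317 × 10^-3 mol
From the 2:5 ratio, n(MnO4^-) in the aliquot = 2/5 × 2.317 × 10^-3 = 9.267 × 10^-4 mol
[MnO4^-]_dilute = 9.267 × 10^-4 / 0.02457 = 0.03772 mol/L
[MnO4^-]_original = 0.03772 × 100.0/10.19 = 0.3701 mol/L

0.3701 M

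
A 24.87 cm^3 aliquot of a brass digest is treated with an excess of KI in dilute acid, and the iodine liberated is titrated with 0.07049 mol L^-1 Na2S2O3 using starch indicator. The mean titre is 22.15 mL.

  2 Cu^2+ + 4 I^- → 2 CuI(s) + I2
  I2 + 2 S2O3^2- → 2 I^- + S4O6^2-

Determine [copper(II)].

0.06278 mol/L

n(S2O3^2-) = 0.02215 × 0.07049 = 1.561 × 10^-3 mol
n(I2) = n(S2O3^2-)/2 = 7.807 × 10^-4 mol
From the 2:1 ratio, n(Cu2+) in the aliquot = 2/1 × 7.807 × 10^-4 = 1.561 × 10^-3 mol
[Cu2+] = 1.561 × 10^-3 / 0.02487 = 0.06278 mol/L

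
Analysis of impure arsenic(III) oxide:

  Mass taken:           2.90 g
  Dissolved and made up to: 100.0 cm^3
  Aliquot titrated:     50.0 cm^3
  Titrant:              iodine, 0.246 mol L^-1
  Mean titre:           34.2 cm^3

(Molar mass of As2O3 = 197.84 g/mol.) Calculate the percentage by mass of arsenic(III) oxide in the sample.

As2O3 + 2 I2 + 2 H2O → As2O5 + 4 HI
n(I2) per titration = 0.0342 × 0.246 = 8.41 × 10^-3 mol
From the 1:2 ratio, n(As2O3) in each aliquot = 1/2 × 8.41 × 10^-3 = 4.21 × 10^-3 mol
n(As2O3) in the whole flask = 4.21 × 10^-3 × 100.0/50.0 = 8.41 × 10^-3 mol
mass of As2O3 = 8.41 × 10^-3 × 197.84 = 1.66 g
% As2O3 = 1.66 / 2.90 × 100 = 57.4 %

57.4 %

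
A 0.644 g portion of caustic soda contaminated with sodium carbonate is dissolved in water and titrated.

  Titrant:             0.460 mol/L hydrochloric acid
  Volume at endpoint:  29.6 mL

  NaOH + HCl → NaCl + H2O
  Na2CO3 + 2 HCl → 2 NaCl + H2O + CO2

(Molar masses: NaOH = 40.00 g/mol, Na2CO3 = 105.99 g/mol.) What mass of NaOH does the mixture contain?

0.239 g

n(HCl) = 0.0296 × 0.460 = 0.0136 mol
Let x = n(NaOH), y = n(Na2CO3).
Titrant: 1x + 2y = 0.0136;  mass: 40.00x + 105.99y = 0.644
Solving, x = 5.97 × 10^-3 mol, y = 3.82 × 10^-3 mol
mass of NaOH = 5.97 × 10^-3 × 40.00 = 0.239 g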